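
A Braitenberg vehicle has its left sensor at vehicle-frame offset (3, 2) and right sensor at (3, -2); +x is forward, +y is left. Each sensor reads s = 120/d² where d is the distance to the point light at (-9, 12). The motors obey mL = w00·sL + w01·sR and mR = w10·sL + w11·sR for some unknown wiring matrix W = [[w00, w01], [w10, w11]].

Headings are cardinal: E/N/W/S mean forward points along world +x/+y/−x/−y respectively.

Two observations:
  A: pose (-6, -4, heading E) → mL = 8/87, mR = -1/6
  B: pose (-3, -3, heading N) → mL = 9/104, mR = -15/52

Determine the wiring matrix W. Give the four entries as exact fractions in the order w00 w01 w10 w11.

obs A: pose=(-6,-4,E) → sL=15/29, sR=1/3, mL=8/87, mR=-1/6
obs B: pose=(-3,-3,N) → sL=3/4, sR=15/26, mL=9/104, mR=-15/52
sensor matrix S = [[15/29, 1/3], [3/4, 15/26]]; det S = 73/1508
solve [mL_A; mL_B] = S·[w00; w01] and [mR_A; mR_B] = S·[w10; w11]:
  w00 = 1/2, w01 = -1/2, w10 = 0, w11 = -1/2

1/2 -1/2 0 -1/2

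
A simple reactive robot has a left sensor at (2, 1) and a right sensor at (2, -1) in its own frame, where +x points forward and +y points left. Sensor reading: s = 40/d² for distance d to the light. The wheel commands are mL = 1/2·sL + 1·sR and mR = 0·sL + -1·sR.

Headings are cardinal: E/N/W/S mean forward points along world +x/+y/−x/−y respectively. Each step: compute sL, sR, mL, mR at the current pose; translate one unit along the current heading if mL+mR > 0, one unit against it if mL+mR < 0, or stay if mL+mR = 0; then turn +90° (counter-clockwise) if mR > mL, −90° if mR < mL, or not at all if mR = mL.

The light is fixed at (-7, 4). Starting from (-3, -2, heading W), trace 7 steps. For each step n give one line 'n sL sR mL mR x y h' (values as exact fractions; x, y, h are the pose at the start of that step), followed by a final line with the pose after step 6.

n=0: pose=(-3,-2,W); sL=40/53, sR=40/29; mL=2700/1537, mR=-40/29; mL+mR=20/53 → advance +1; mR−mL=-4820/1537 → turn -1·90°
n=1: pose=(-4,-2,N); sL=2, sR=5/4; mL=9/4, mR=-5/4; mL+mR=1 → advance +1; mR−mL=-7/2 → turn -1·90°
n=2: pose=(-4,-1,E); sL=40/41, sR=40/61; mL=2860/2501, mR=-40/61; mL+mR=20/41 → advance +1; mR−mL=-4500/2501 → turn -1·90°
n=3: pose=(-3,-1,S); sL=20/37, sR=20/29; mL=1030/1073, mR=-20/29; mL+mR=10/37 → advance +1; mR−mL=-1770/1073 → turn -1·90°
n=4: pose=(-3,-2,W); sL=40/53, sR=40/29; mL=2700/1537, mR=-40/29; mL+mR=20/53 → advance +1; mR−mL=-4820/1537 → turn -1·90°
n=5: pose=(-4,-2,N); sL=2, sR=5/4; mL=9/4, mR=-5/4; mL+mR=1 → advance +1; mR−mL=-7/2 → turn -1·90°
n=6: pose=(-4,-1,E); sL=40/41, sR=40/61; mL=2860/2501, mR=-40/61; mL+mR=20/41 → advance +1; mR−mL=-4500/2501 → turn -1·90°

0 40/53 40/29 2700/1537 -40/29 -3 -2 W
1 2 5/4 9/4 -5/4 -4 -2 N
2 40/41 40/61 2860/2501 -40/61 -4 -1 E
3 20/37 20/29 1030/1073 -20/29 -3 -1 S
4 40/53 40/29 2700/1537 -40/29 -3 -2 W
5 2 5/4 9/4 -5/4 -4 -2 N
6 40/41 40/61 2860/2501 -40/61 -4 -1 E
final -3 -1 S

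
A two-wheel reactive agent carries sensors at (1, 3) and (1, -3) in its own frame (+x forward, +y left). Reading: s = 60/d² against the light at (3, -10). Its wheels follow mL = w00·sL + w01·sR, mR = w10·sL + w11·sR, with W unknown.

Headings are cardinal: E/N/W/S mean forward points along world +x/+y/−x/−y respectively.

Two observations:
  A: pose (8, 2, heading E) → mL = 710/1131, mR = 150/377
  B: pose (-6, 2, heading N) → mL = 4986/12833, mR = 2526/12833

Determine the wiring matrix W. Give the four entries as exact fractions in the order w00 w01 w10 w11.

obs A: pose=(8,2,E) → sL=20/87, sR=20/39, mL=710/1131, mR=150/377
obs B: pose=(-6,2,N) → sL=60/313, sR=12/41, mL=4986/12833, mR=2526/12833
sensor matrix S = [[20/87, 20/39], [60/313, 12/41]]; det S = -150080/4838041
solve [mL_A; mL_B] = S·[w00; w01] and [mR_A; mR_B] = S·[w10; w11]:
  w00 = 1/2, w01 = 1, w10 = -1/2, w11 = 1

1/2 1 -1/2 1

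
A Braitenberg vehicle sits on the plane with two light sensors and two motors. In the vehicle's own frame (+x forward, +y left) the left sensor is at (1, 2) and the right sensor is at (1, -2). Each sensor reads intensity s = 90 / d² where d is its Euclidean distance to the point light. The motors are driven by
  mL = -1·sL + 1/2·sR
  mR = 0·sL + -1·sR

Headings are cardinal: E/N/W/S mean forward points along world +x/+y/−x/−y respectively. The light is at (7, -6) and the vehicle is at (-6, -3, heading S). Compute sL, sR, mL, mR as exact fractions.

left sensor world pos  = (-4, -4); dL² = 125
right sensor world pos = (-8, -4); dR² = 229
sL = 90/125 = 18/25
sR = 90/229 = 90/229
mL = -1·sL + 1/2·sR = -2997/5725
mR = 0·sL + -1·sR = -90/229

18/25 90/229 -2997/5725 -90/229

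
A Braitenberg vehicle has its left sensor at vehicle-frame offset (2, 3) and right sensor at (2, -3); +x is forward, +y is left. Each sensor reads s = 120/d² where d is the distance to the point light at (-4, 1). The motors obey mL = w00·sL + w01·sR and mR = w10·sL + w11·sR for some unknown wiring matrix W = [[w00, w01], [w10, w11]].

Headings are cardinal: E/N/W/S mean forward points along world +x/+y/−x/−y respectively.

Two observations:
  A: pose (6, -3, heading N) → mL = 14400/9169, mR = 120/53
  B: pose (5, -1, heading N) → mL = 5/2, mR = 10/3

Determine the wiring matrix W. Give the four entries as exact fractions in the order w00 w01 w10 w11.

1 -1 1 0

obs A: pose=(6,-3,N) → sL=120/53, sR=120/173, mL=14400/9169, mR=120/53
obs B: pose=(5,-1,N) → sL=10/3, sR=5/6, mL=5/2, mR=10/3
sensor matrix S = [[120/53, 120/173], [10/3, 5/6]]; det S = -3900/9169
solve [mL_A; mL_B] = S·[w00; w01] and [mR_A; mR_B] = S·[w10; w11]:
  w00 = 1, w01 = -1, w10 = 1, w11 = 0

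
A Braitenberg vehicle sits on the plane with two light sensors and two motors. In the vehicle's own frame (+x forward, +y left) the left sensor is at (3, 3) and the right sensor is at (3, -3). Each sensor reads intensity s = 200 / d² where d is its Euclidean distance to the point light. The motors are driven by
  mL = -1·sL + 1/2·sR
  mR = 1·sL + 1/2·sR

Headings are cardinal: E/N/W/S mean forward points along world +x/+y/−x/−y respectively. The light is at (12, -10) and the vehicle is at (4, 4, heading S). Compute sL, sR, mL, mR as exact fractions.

left sensor world pos  = (7, 1); dL² = 146
right sensor world pos = (1, 1); dR² = 242
sL = 200/146 = 100/73
sR = 200/242 = 100/121
mL = -1·sL + 1/2·sR = -8450/8833
mR = 1·sL + 1/2·sR = 15750/8833

100/73 100/121 -8450/8833 15750/8833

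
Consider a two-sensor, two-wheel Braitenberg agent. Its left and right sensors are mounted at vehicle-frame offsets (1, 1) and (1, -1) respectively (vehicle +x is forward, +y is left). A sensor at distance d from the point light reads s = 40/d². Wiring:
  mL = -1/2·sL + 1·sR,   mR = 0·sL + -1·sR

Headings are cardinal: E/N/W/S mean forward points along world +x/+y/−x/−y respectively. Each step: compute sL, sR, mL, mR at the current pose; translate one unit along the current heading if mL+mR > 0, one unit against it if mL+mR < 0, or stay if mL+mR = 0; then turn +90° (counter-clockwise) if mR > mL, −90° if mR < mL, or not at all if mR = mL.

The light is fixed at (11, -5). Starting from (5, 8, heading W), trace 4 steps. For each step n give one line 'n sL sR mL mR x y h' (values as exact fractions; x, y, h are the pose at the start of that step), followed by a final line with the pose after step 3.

0 40/193 8/49 564/9457 -8/49 5 8 W
1 5/29 10/53 315/3074 -10/53 6 8 N
2 8/37 40/137 932/5069 -40/137 6 7 E
3 20/73 4/17 122/1241 -4/17 5 7 S
final 5 8 W

n=0: pose=(5,8,W); sL=40/193, sR=8/49; mL=564/9457, mR=-8/49; mL+mR=-20/193 → advance -1; mR−mL=-2108/9457 → turn -1·90°
n=1: pose=(6,8,N); sL=5/29, sR=10/53; mL=315/3074, mR=-10/53; mL+mR=-5/58 → advance -1; mR−mL=-895/3074 → turn -1·90°
n=2: pose=(6,7,E); sL=8/37, sR=40/137; mL=932/5069, mR=-40/137; mL+mR=-4/37 → advance -1; mR−mL=-2412/5069 → turn -1·90°
n=3: pose=(5,7,S); sL=20/73, sR=4/17; mL=122/1241, mR=-4/17; mL+mR=-10/73 → advance -1; mR−mL=-414/1241 → turn -1·90°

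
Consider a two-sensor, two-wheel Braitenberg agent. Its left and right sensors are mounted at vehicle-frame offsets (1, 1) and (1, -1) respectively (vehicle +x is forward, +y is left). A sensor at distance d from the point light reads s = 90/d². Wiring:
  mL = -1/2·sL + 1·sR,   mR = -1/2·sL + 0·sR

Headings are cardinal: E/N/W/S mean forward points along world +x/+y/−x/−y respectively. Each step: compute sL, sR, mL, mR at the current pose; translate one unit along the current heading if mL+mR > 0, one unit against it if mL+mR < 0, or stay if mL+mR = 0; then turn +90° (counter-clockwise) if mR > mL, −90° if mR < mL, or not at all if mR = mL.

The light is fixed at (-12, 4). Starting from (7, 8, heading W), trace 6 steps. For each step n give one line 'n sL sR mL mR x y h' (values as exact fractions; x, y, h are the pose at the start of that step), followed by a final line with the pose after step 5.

n=0: pose=(7,8,W); sL=10/37, sR=90/349; mL=1585/12913, mR=-5/37; mL+mR=-160/12913 → advance -1; mR−mL=-90/349 → turn -1·90°
n=1: pose=(8,8,N); sL=45/193, sR=45/233; mL=6885/89938, mR=-45/386; mL+mR=-1800/44969 → advance -1; mR−mL=-45/233 → turn -1·90°
n=2: pose=(8,7,E); sL=90/457, sR=18/89; mL=4221/40673, mR=-45/457; mL+mR=216/40673 → advance +1; mR−mL=-18/89 → turn -1·90°
n=3: pose=(9,7,S); sL=45/244, sR=45/202; mL=6435/49288, mR=-45/488; mL+mR=945/24644 → advance +1; mR−mL=-45/202 → turn -1·90°
n=4: pose=(9,6,W); sL=90/401, sR=90/409; mL=17685/164009, mR=-45/401; mL+mR=-720/164009 → advance -1; mR−mL=-90/409 → turn -1·90°
n=5: pose=(10,6,N); sL=1/5, sR=45/269; mL=181/2690, mR=-1/10; mL+mR=-44/1345 → advance -1; mR−mL=-45/269 → turn -1·90°

0 10/37 90/349 1585/12913 -5/37 7 8 W
1 45/193 45/233 6885/89938 -45/386 8 8 N
2 90/457 18/89 4221/40673 -45/457 8 7 E
3 45/244 45/202 6435/49288 -45/488 9 7 S
4 90/401 90/409 17685/164009 -45/401 9 6 W
5 1/5 45/269 181/2690 -1/10 10 6 N
final 10 5 E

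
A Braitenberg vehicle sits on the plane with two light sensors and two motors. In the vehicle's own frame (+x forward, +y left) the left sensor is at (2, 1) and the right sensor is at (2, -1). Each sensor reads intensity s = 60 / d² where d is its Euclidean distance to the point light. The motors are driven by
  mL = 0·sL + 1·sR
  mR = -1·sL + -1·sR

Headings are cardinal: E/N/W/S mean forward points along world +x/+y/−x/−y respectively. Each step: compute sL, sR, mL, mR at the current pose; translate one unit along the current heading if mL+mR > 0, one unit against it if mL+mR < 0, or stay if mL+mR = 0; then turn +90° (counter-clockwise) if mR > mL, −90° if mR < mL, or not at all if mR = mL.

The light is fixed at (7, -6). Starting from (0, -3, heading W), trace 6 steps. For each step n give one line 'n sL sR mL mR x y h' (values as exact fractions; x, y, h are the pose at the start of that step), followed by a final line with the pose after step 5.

n=0: pose=(0,-3,W); sL=12/17, sR=60/97; mL=60/97, mR=-2184/1649; mL+mR=-12/17 → advance -1; mR−mL=-3204/1649 → turn -1·90°
n=1: pose=(1,-3,N); sL=30/37, sR=6/5; mL=6/5, mR=-372/185; mL+mR=-30/37 → advance -1; mR−mL=-594/185 → turn -1·90°
n=2: pose=(1,-4,E); sL=12/5, sR=60/17; mL=60/17, mR=-504/85; mL+mR=-12/5 → advance -1; mR−mL=-804/85 → turn -1·90°
n=3: pose=(0,-4,S); sL=5/3, sR=15/16; mL=15/16, mR=-125/48; mL+mR=-5/3 → advance -1; mR−mL=-85/24 → turn -1·90°
n=4: pose=(0,-3,W); sL=12/17, sR=60/97; mL=60/97, mR=-2184/1649; mL+mR=-12/17 → advance -1; mR−mL=-3204/1649 → turn -1·90°
n=5: pose=(1,-3,N); sL=30/37, sR=6/5; mL=6/5, mR=-372/185; mL+mR=-30/37 → advance -1; mR−mL=-594/185 → turn -1·90°

0 12/17 60/97 60/97 -2184/1649 0 -3 W
1 30/37 6/5 6/5 -372/185 1 -3 N
2 12/5 60/17 60/17 -504/85 1 -4 E
3 5/3 15/16 15/16 -125/48 0 -4 S
4 12/17 60/97 60/97 -2184/1649 0 -3 W
5 30/37 6/5 6/5 -372/185 1 -3 N
final 1 -4 E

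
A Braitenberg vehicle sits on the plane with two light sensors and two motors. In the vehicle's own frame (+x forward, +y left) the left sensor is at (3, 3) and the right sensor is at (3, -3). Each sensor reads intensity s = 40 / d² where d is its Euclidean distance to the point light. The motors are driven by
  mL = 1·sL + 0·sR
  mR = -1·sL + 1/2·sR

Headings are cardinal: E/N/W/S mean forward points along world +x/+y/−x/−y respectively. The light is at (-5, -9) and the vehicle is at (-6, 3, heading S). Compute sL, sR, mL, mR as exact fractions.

8/17 40/97 8/17 -436/1649

left sensor world pos  = (-3, 0); dL² = 85
right sensor world pos = (-9, 0); dR² = 97
sL = 40/85 = 8/17
sR = 40/97 = 40/97
mL = 1·sL + 0·sR = 8/17
mR = -1·sL + 1/2·sR = -436/1649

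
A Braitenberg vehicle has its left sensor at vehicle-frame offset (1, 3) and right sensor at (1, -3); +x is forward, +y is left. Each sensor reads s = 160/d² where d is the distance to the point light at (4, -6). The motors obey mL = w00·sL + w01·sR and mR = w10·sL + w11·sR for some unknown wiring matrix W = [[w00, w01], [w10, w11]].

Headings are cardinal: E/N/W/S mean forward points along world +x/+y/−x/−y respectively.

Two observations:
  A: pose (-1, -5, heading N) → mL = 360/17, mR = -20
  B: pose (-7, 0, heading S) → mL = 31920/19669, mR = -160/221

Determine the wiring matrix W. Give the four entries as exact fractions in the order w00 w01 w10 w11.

obs A: pose=(-1,-5,N) → sL=40/17, sR=20, mL=360/17, mR=-20
obs B: pose=(-7,0,S) → sL=160/89, sR=160/221, mL=31920/19669, mR=-160/221
sensor matrix S = [[40/17, 20], [160/89, 160/221]]; det S = -11452800/334373
solve [mL_A; mL_B] = S·[w00; w01] and [mR_A; mR_B] = S·[w10; w11]:
  w00 = 1/2, w01 = 1, w10 = 0, w11 = -1

1/2 1 0 -1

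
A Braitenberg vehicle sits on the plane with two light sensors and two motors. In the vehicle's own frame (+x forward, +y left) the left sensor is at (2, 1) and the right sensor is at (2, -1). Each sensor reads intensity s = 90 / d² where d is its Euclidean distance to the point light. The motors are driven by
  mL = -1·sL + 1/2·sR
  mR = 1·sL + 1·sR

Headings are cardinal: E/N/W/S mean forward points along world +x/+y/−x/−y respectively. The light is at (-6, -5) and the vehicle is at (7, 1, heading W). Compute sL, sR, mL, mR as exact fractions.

left sensor world pos  = (5, 0); dL² = 146
right sensor world pos = (5, 2); dR² = 170
sL = 90/146 = 45/73
sR = 90/170 = 9/17
mL = -1·sL + 1/2·sR = -873/2482
mR = 1·sL + 1·sR = 1422/1241

45/73 9/17 -873/2482 1422/1241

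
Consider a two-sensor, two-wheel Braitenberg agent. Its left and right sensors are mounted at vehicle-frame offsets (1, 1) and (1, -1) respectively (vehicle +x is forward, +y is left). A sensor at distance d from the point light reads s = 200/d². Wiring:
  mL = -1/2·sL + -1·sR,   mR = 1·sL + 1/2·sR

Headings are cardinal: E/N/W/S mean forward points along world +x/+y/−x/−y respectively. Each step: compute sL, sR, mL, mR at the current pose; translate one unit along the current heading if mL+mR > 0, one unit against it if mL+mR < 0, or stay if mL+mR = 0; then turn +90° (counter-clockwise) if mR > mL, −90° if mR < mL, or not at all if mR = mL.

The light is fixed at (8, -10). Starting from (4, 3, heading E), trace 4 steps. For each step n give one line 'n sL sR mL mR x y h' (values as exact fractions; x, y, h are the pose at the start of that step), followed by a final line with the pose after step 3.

0 40/41 200/153 -11260/6273 10220/6273 4 3 E
1 25/29 50/53 -4225/3074 2050/1537 3 3 N
2 200/157 40/41 -10380/6437 11340/6437 3 2 W
3 100/73 20/17 -2310/1241 2430/1241 2 2 S
final 2 1 E

n=0: pose=(4,3,E); sL=40/41, sR=200/153; mL=-11260/6273, mR=10220/6273; mL+mR=-1040/6273 → advance -1; mR−mL=7160/2091 → turn +1·90°
n=1: pose=(3,3,N); sL=25/29, sR=50/53; mL=-4225/3074, mR=2050/1537; mL+mR=-125/3074 → advance -1; mR−mL=8325/3074 → turn +1·90°
n=2: pose=(3,2,W); sL=200/157, sR=40/41; mL=-10380/6437, mR=11340/6437; mL+mR=960/6437 → advance +1; mR−mL=21720/6437 → turn +1·90°
n=3: pose=(2,2,S); sL=100/73, sR=20/17; mL=-2310/1241, mR=2430/1241; mL+mR=120/1241 → advance +1; mR−mL=4740/1241 → turn +1·90°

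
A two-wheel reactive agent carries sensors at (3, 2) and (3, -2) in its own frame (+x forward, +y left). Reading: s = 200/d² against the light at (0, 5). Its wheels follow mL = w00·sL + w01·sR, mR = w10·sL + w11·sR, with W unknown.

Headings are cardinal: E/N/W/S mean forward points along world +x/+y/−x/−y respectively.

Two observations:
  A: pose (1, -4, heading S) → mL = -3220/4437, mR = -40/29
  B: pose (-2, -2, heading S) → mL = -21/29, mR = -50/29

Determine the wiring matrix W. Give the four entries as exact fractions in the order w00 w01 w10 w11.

1/2 -1 0 -1

obs A: pose=(1,-4,S) → sL=200/153, sR=40/29, mL=-3220/4437, mR=-40/29
obs B: pose=(-2,-2,S) → sL=2, sR=50/29, mL=-21/29, mR=-50/29
sensor matrix S = [[200/153, 40/29], [2, 50/29]]; det S = -2240/4437
solve [mL_A; mL_B] = S·[w00; w01] and [mR_A; mR_B] = S·[w10; w11]:
  w00 = 1/2, w01 = -1, w10 = 0, w11 = -1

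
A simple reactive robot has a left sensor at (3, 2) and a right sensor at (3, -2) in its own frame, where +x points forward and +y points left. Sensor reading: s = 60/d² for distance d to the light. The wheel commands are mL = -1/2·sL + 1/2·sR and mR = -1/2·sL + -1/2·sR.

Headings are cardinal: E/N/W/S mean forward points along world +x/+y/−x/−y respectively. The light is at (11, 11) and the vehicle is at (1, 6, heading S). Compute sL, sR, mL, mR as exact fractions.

left sensor world pos  = (3, 3); dL² = 128
right sensor world pos = (-1, 3); dR² = 208
sL = 60/128 = 15/32
sR = 60/208 = 15/52
mL = -1/2·sL + 1/2·sR = -75/832
mR = -1/2·sL + -1/2·sR = -315/832

15/32 15/52 -75/832 -315/832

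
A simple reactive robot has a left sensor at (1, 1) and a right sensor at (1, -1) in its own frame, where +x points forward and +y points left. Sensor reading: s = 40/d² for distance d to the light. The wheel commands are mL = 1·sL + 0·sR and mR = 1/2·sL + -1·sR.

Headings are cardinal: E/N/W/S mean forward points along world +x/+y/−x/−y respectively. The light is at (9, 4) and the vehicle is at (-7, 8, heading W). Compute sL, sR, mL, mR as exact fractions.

20/149 20/157 20/149 -1410/23393

left sensor world pos  = (-8, 7); dL² = 298
right sensor world pos = (-8, 9); dR² = 314
sL = 40/298 = 20/149
sR = 40/314 = 20/157
mL = 1·sL + 0·sR = 20/149
mR = 1/2·sL + -1·sR = -1410/23393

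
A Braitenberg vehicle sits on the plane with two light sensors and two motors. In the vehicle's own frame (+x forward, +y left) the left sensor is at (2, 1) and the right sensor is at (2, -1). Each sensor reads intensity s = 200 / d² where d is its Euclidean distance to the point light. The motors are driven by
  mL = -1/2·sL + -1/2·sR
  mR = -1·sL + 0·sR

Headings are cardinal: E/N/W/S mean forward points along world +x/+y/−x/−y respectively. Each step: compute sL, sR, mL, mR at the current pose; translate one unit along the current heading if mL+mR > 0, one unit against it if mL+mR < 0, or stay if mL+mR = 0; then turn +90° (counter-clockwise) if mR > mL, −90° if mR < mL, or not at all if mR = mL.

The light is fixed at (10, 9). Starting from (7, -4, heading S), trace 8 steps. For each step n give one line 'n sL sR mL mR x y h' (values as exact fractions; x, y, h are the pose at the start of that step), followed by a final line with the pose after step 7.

0 200/229 200/241 -47000/55189 -200/229 7 -4 S
1 100/97 100/73 -8500/7081 -100/97 7 -3 W
2 200/197 40/41 -8040/8077 -200/197 8 -3 S
3 5/4 50/29 -345/232 -5/4 8 -2 W
4 200/169 200/173 -34200/29237 -200/169 9 -2 S
5 20/13 20/9 -220/117 -20/13 9 -1 W
6 40/29 40/29 -40/29 -40/29 10 -1 S
7 100/61 100/61 -100/61 -100/61 10 0 S
final 10 1 S

n=0: pose=(7,-4,S); sL=200/229, sR=200/241; mL=-47000/55189, mR=-200/229; mL+mR=-95200/55189 → advance -1; mR−mL=-1200/55189 → turn -1·90°
n=1: pose=(7,-3,W); sL=100/97, sR=100/73; mL=-8500/7081, mR=-100/97; mL+mR=-15800/7081 → advance -1; mR−mL=1200/7081 → turn +1·90°
n=2: pose=(8,-3,S); sL=200/197, sR=40/41; mL=-8040/8077, mR=-200/197; mL+mR=-16240/8077 → advance -1; mR−mL=-160/8077 → turn -1·90°
n=3: pose=(8,-2,W); sL=5/4, sR=50/29; mL=-345/232, mR=-5/4; mL+mR=-635/232 → advance -1; mR−mL=55/232 → turn +1·90°
n=4: pose=(9,-2,S); sL=200/169, sR=200/173; mL=-34200/29237, mR=-200/169; mL+mR=-68800/29237 → advance -1; mR−mL=-400/29237 → turn -1·90°
n=5: pose=(9,-1,W); sL=20/13, sR=20/9; mL=-220/117, mR=-20/13; mL+mR=-400/117 → advance -1; mR−mL=40/117 → turn +1·90°
n=6: pose=(10,-1,S); sL=40/29, sR=40/29; mL=-40/29, mR=-40/29; mL+mR=-80/29 → advance -1; mR−mL=0 → turn +0·90°
n=7: pose=(10,0,S); sL=100/61, sR=100/61; mL=-100/61, mR=-100/61; mL+mR=-200/61 → advance -1; mR−mL=0 → turn +0·90°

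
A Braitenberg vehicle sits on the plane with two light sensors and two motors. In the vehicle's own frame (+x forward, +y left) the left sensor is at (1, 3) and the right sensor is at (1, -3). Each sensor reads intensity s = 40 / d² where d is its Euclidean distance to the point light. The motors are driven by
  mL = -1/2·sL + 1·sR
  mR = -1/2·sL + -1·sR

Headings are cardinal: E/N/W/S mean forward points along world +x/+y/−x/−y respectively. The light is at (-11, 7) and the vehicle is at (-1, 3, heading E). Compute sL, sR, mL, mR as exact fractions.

left sensor world pos  = (0, 6); dL² = 122
right sensor world pos = (0, 0); dR² = 170
sL = 40/122 = 20/61
sR = 40/170 = 4/17
mL = -1/2·sL + 1·sR = 74/1037
mR = -1/2·sL + -1·sR = -414/1037

20/61 4/17 74/1037 -414/1037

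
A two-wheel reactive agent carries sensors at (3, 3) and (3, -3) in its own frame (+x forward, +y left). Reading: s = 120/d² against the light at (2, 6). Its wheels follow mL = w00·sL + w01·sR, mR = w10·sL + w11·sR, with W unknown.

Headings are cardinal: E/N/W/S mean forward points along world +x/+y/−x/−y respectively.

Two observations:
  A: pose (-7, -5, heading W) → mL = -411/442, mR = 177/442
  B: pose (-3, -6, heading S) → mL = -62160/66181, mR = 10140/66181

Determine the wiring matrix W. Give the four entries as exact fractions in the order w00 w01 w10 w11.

obs A: pose=(-7,-5,W) → sL=6/17, sR=15/26, mL=-411/442, mR=177/442
obs B: pose=(-3,-6,S) → sL=120/229, sR=120/289, mL=-62160/66181, mR=10140/66181
sensor matrix S = [[6/17, 15/26], [120/229, 120/289]]; det S = -2278260/14626001
solve [mL_A; mL_B] = S·[w00; w01] and [mR_A; mR_B] = S·[w10; w11]:
  w00 = -1, w01 = -1, w10 = -1/2, w11 = 1

-1 -1 -1/2 1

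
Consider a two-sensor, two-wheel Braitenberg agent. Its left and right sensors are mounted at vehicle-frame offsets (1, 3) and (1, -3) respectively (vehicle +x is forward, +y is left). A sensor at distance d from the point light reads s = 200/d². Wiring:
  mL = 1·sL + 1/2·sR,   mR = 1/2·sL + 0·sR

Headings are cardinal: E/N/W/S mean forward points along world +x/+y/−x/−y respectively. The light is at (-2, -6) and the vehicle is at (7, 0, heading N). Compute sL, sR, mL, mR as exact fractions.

left sensor world pos  = (4, 1); dL² = 85
right sensor world pos = (10, 1); dR² = 193
sL = 200/85 = 40/17
sR = 200/193 = 200/193
mL = 1·sL + 1/2·sR = 9420/3281
mR = 1/2·sL + 0·sR = 20/17

40/17 200/193 9420/3281 20/17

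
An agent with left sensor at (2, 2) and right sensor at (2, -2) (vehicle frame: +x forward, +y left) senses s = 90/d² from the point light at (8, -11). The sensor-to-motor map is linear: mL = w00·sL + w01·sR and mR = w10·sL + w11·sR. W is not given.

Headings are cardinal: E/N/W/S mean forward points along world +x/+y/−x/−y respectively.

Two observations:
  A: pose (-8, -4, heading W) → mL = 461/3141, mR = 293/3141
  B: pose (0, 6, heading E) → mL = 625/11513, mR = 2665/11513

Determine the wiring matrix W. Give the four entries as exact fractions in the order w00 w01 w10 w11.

obs A: pose=(-8,-4,W) → sL=90/349, sR=2/9, mL=461/3141, mR=293/3141
obs B: pose=(0,6,E) → sL=90/397, sR=10/29, mL=625/11513, mR=2665/11513
sensor matrix S = [[90/349, 2/9], [90/397, 10/29]]; det S = 154880/4018037
solve [mL_A; mL_B] = S·[w00; w01] and [mR_A; mR_B] = S·[w10; w11]:
  w00 = 1, w01 = -1/2, w10 = -1/2, w11 = 1

1 -1/2 -1/2 1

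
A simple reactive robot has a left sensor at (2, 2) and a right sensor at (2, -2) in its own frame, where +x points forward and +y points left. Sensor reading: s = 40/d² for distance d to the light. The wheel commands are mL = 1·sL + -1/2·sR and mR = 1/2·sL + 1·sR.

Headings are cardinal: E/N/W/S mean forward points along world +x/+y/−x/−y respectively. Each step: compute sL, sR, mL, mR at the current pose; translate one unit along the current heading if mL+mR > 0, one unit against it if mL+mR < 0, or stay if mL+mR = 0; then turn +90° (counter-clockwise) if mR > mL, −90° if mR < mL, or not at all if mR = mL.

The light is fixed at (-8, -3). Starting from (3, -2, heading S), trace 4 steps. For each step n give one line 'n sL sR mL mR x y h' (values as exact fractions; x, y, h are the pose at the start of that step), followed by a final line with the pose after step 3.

0 4/17 20/41 -6/697 422/697 3 -2 S
1 40/173 40/173 20/173 60/173 3 -3 E
2 5/13 1/5 37/130 51/130 4 -3 N
3 40/101 40/109 2340/11009 6220/11009 4 -2 W
final 3 -2 S

n=0: pose=(3,-2,S); sL=4/17, sR=20/41; mL=-6/697, mR=422/697; mL+mR=416/697 → advance +1; mR−mL=428/697 → turn +1·90°
n=1: pose=(3,-3,E); sL=40/173, sR=40/173; mL=20/173, mR=60/173; mL+mR=80/173 → advance +1; mR−mL=40/173 → turn +1·90°
n=2: pose=(4,-3,N); sL=5/13, sR=1/5; mL=37/130, mR=51/130; mL+mR=44/65 → advance +1; mR−mL=7/65 → turn +1·90°
n=3: pose=(4,-2,W); sL=40/101, sR=40/109; mL=2340/11009, mR=6220/11009; mL+mR=8560/11009 → advance +1; mR−mL=3880/11009 → turn +1·90°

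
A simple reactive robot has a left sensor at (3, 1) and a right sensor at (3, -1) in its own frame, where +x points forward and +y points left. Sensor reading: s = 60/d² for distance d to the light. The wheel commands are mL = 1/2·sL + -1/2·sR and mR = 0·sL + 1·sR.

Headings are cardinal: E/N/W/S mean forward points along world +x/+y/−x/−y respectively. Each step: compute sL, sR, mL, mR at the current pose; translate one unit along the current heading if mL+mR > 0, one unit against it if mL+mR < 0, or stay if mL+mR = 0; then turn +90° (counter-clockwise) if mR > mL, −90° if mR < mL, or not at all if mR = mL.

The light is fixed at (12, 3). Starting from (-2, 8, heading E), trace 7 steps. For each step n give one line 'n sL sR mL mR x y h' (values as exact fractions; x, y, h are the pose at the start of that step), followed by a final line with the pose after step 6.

n=0: pose=(-2,8,E); sL=60/157, sR=60/137; mL=-600/21509, mR=60/137; mL+mR=8820/21509 → advance +1; mR−mL=10020/21509 → turn +1·90°
n=1: pose=(-1,8,N); sL=3/13, sR=15/52; mL=-3/104, mR=15/52; mL+mR=27/104 → advance +1; mR−mL=33/104 → turn +1·90°
n=2: pose=(-1,9,W); sL=60/281, sR=12/61; mL=144/17141, mR=12/61; mL+mR=3516/17141 → advance +1; mR−mL=3228/17141 → turn +1·90°
n=3: pose=(-2,9,S); sL=30/89, sR=10/39; mL=140/3471, mR=10/39; mL+mR=1030/3471 → advance +1; mR−mL=250/1157 → turn +1·90°
n=4: pose=(-2,8,E); sL=60/157, sR=60/137; mL=-600/21509, mR=60/137; mL+mR=8820/21509 → advance +1; mR−mL=10020/21509 → turn +1·90°
n=5: pose=(-1,8,N); sL=3/13, sR=15/52; mL=-3/104, mR=15/52; mL+mR=27/104 → advance +1; mR−mL=33/104 → turn +1·90°
n=6: pose=(-1,9,W); sL=60/281, sR=12/61; mL=144/17141, mR=12/61; mL+mR=3516/17141 → advance +1; mR−mL=3228/17141 → turn +1·90°

0 60/157 60/137 -600/21509 60/137 -2 8 E
1 3/13 15/52 -3/104 15/52 -1 8 N
2 60/281 12/61 144/17141 12/61 -1 9 W
3 30/89 10/39 140/3471 10/39 -2 9 S
4 60/157 60/137 -600/21509 60/137 -2 8 E
5 3/13 15/52 -3/104 15/52 -1 8 N
6 60/281 12/61 144/17141 12/61 -1 9 W
final -2 9 S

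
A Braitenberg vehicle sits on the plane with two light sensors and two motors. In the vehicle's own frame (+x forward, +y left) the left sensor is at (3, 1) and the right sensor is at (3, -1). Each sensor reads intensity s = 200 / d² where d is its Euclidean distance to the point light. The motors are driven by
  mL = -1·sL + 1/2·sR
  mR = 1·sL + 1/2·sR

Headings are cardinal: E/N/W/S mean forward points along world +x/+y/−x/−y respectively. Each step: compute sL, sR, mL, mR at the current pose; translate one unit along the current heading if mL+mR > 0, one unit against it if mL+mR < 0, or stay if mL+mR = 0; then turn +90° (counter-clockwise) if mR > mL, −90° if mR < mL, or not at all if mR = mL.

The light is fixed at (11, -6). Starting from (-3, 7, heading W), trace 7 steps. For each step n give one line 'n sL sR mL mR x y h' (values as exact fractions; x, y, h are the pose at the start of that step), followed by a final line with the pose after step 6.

0 200/433 40/97 -10740/42001 28060/42001 -3 7 W
1 25/37 50/89 -1300/3293 3150/3293 -4 7 S
2 200/313 40/53 -4340/16589 16860/16589 -4 6 E
3 4/9 100/197 -338/1773 1238/1773 -3 6 N
4 200/433 40/97 -10740/42001 28060/42001 -3 7 W
5 25/37 50/89 -1300/3293 3150/3293 -4 7 S
6 200/313 40/53 -4340/16589 16860/16589 -4 6 E
final -3 6 N

n=0: pose=(-3,7,W); sL=200/433, sR=40/97; mL=-10740/42001, mR=28060/42001; mL+mR=40/97 → advance +1; mR−mL=400/433 → turn +1·90°
n=1: pose=(-4,7,S); sL=25/37, sR=50/89; mL=-1300/3293, mR=3150/3293; mL+mR=50/89 → advance +1; mR−mL=50/37 → turn +1·90°
n=2: pose=(-4,6,E); sL=200/313, sR=40/53; mL=-4340/16589, mR=16860/16589; mL+mR=40/53 → advance +1; mR−mL=400/313 → turn +1·90°
n=3: pose=(-3,6,N); sL=4/9, sR=100/197; mL=-338/1773, mR=1238/1773; mL+mR=100/197 → advance +1; mR−mL=8/9 → turn +1·90°
n=4: pose=(-3,7,W); sL=200/433, sR=40/97; mL=-10740/42001, mR=28060/42001; mL+mR=40/97 → advance +1; mR−mL=400/433 → turn +1·90°
n=5: pose=(-4,7,S); sL=25/37, sR=50/89; mL=-1300/3293, mR=3150/3293; mL+mR=50/89 → advance +1; mR−mL=50/37 → turn +1·90°
n=6: pose=(-4,6,E); sL=200/313, sR=40/53; mL=-4340/16589, mR=16860/16589; mL+mR=40/53 → advance +1; mR−mL=400/313 → turn +1·90°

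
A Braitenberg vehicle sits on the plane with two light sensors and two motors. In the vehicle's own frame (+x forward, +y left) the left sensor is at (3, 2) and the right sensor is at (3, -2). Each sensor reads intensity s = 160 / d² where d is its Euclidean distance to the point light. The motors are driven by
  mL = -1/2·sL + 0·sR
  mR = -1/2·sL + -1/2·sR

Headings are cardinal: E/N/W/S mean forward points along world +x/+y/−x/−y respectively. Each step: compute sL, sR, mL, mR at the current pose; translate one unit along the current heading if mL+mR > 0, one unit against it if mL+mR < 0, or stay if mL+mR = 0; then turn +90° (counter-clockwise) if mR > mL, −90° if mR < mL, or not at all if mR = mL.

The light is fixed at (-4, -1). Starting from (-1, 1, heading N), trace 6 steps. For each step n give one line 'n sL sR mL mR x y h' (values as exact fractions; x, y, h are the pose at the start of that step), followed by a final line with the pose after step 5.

0 80/13 16/5 -40/13 -304/65 -1 1 N
1 32/9 160/37 -16/9 -1312/333 -1 0 E
2 8 40 -4 -24 -2 0 S
3 160 160/17 -80 -1440/17 -2 1 W
4 80/13 16/5 -40/13 -304/65 -1 1 N
5 32/9 160/37 -16/9 -1312/333 -1 0 E
final -2 0 S

n=0: pose=(-1,1,N); sL=80/13, sR=16/5; mL=-40/13, mR=-304/65; mL+mR=-504/65 → advance -1; mR−mL=-8/5 → turn -1·90°
n=1: pose=(-1,0,E); sL=32/9, sR=160/37; mL=-16/9, mR=-1312/333; mL+mR=-1904/333 → advance -1; mR−mL=-80/37 → turn -1·90°
n=2: pose=(-2,0,S); sL=8, sR=40; mL=-4, mR=-24; mL+mR=-28 → advance -1; mR−mL=-20 → turn -1·90°
n=3: pose=(-2,1,W); sL=160, sR=160/17; mL=-80, mR=-1440/17; mL+mR=-2800/17 → advance -1; mR−mL=-80/17 → turn -1·90°
n=4: pose=(-1,1,N); sL=80/13, sR=16/5; mL=-40/13, mR=-304/65; mL+mR=-504/65 → advance -1; mR−mL=-8/5 → turn -1·90°
n=5: pose=(-1,0,E); sL=32/9, sR=160/37; mL=-16/9, mR=-1312/333; mL+mR=-1904/333 → advance -1; mR−mL=-80/37 → turn -1·90°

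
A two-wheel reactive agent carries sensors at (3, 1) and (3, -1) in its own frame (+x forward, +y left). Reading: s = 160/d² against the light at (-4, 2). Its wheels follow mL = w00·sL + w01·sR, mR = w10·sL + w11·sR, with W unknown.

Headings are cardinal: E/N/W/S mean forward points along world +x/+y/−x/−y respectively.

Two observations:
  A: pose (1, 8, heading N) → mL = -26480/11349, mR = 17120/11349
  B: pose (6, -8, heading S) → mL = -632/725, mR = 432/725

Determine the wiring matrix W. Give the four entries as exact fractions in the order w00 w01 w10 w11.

-1 -1/2 1/2 1/2

obs A: pose=(1,8,N) → sL=160/97, sR=160/117, mL=-26480/11349, mR=17120/11349
obs B: pose=(6,-8,S) → sL=16/29, sR=16/25, mL=-632/725, mR=432/725
sensor matrix S = [[160/97, 160/117], [16/29, 16/25]]; det S = 495616/1645605
solve [mL_A; mL_B] = S·[w00; w01] and [mR_A; mR_B] = S·[w10; w11]:
  w00 = -1, w01 = -1/2, w10 = 1/2, w11 = 1/2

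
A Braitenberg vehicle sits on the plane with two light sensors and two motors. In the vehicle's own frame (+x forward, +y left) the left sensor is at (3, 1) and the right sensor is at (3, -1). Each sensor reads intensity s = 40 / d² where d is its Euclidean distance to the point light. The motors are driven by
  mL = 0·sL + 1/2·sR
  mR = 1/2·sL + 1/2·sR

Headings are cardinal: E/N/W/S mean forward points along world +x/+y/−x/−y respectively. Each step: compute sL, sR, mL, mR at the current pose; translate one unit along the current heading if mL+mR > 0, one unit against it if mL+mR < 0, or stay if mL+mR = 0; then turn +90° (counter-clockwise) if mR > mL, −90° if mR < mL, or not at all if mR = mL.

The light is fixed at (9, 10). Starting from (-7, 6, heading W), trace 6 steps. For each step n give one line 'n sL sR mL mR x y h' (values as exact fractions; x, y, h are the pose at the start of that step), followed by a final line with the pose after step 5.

n=0: pose=(-7,6,W); sL=20/193, sR=4/37; mL=2/37, mR=756/7141; mL+mR=1142/7141 → advance +1; mR−mL=10/193 → turn +1·90°
n=1: pose=(-8,6,S); sL=8/61, sR=40/373; mL=20/373, mR=2712/22753; mL+mR=3932/22753 → advance +1; mR−mL=4/61 → turn +1·90°
n=2: pose=(-8,5,E); sL=10/53, sR=5/29; mL=5/58, mR=555/3074; mL+mR=410/1537 → advance +1; mR−mL=5/53 → turn +1·90°
n=3: pose=(-7,5,N); sL=40/293, sR=40/229; mL=20/229, mR=10440/67097; mL+mR=16300/67097 → advance +1; mR−mL=20/293 → turn +1·90°
n=4: pose=(-7,6,W); sL=20/193, sR=4/37; mL=2/37, mR=756/7141; mL+mR=1142/7141 → advance +1; mR−mL=10/193 → turn +1·90°
n=5: pose=(-8,6,S); sL=8/61, sR=40/373; mL=20/373, mR=2712/22753; mL+mR=3932/22753 → advance +1; mR−mL=4/61 → turn +1·90°

0 20/193 4/37 2/37 756/7141 -7 6 W
1 8/61 40/373 20/373 2712/22753 -8 6 S
2 10/53 5/29 5/58 555/3074 -8 5 E
3 40/293 40/229 20/229 10440/67097 -7 5 N
4 20/193 4/37 2/37 756/7141 -7 6 W
5 8/61 40/373 20/373 2712/22753 -8 6 S
final -8 5 E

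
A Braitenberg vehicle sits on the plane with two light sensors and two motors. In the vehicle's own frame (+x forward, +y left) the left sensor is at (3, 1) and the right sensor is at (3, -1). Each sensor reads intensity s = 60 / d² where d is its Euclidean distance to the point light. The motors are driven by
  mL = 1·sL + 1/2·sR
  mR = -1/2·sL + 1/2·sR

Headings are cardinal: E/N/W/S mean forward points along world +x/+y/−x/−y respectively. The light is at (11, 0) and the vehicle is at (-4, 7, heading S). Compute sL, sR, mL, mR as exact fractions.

left sensor world pos  = (-3, 4); dL² = 212
right sensor world pos = (-5, 4); dR² = 272
sL = 60/212 = 15/53
sR = 60/272 = 15/68
mL = 1·sL + 1/2·sR = 2835/7208
mR = -1/2·sL + 1/2·sR = -225/7208

15/53 15/68 2835/7208 -225/7208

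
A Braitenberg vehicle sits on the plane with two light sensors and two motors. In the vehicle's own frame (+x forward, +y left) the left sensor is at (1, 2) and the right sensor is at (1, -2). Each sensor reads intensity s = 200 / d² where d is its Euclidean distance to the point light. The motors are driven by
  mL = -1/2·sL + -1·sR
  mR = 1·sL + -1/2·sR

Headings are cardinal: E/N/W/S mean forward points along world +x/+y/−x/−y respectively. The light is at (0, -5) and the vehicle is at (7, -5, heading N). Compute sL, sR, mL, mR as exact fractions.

left sensor world pos  = (5, -4); dL² = 26
right sensor world pos = (9, -4); dR² = 82
sL = 200/26 = 100/13
sR = 200/82 = 100/41
mL = -1/2·sL + -1·sR = -3350/533
mR = 1·sL + -1/2·sR = 3450/533

100/13 100/41 -3350/533 3450/533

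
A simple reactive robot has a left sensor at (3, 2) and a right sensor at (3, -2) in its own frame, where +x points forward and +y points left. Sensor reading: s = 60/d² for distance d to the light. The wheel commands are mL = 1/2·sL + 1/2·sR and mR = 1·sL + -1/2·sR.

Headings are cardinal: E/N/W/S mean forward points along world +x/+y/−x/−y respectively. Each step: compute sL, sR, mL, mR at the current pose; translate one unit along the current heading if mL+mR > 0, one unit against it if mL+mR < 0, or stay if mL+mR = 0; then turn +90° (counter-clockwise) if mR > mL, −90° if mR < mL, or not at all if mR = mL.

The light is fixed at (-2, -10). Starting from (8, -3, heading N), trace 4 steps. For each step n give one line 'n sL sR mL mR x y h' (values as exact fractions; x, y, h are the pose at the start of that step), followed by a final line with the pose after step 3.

n=0: pose=(8,-3,N); sL=15/41, sR=15/61; mL=765/2501, mR=1215/5002; mL+mR=45/82 → advance +1; mR−mL=-315/5002 → turn -1·90°
n=1: pose=(8,-2,E); sL=60/269, sR=12/41; mL=2844/11029, mR=846/11029; mL+mR=90/269 → advance +1; mR−mL=-1998/11029 → turn -1·90°
n=2: pose=(9,-2,S); sL=30/97, sR=30/53; mL=2250/5141, mR=135/5141; mL+mR=45/97 → advance +1; mR−mL=-2115/5141 → turn -1·90°
n=3: pose=(9,-3,W); sL=60/89, sR=12/29; mL=1404/2581, mR=1206/2581; mL+mR=90/89 → advance +1; mR−mL=-198/2581 → turn -1·90°

0 15/41 15/61 765/2501 1215/5002 8 -3 N
1 60/269 12/41 2844/11029 846/11029 8 -2 E
2 30/97 30/53 2250/5141 135/5141 9 -2 S
3 60/89 12/29 1404/2581 1206/2581 9 -3 W
final 8 -3 N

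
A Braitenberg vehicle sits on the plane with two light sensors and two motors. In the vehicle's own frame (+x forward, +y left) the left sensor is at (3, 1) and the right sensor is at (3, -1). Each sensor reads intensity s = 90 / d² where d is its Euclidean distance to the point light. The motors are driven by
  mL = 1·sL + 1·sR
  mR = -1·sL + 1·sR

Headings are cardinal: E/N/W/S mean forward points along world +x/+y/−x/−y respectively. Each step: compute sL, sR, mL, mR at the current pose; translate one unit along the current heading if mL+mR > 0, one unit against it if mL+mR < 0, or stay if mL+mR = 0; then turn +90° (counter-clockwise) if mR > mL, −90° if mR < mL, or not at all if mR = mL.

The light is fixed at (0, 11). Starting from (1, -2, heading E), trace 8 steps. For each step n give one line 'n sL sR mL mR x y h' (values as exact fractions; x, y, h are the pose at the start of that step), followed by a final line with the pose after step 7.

0 9/16 45/106 837/848 -117/848 1 -2 E
1 18/53 90/257 9396/13621 144/13621 2 -2 S
2 45/113 9/17 1782/1921 252/1921 2 -3 W
3 90/121 18/25 4428/3025 -72/3025 1 -3 N
4 9/16 45/106 837/848 -117/848 1 -2 E
5 18/53 90/257 9396/13621 144/13621 2 -2 S
6 45/113 9/17 1782/1921 252/1921 2 -3 W
7 90/121 18/25 4428/3025 -72/3025 1 -3 N
final 1 -2 E

n=0: pose=(1,-2,E); sL=9/16, sR=45/106; mL=837/848, mR=-117/848; mL+mR=45/53 → advance +1; mR−mL=-9/8 → turn -1·90°
n=1: pose=(2,-2,S); sL=18/53, sR=90/257; mL=9396/13621, mR=144/13621; mL+mR=180/257 → advance +1; mR−mL=-36/53 → turn -1·90°
n=2: pose=(2,-3,W); sL=45/113, sR=9/17; mL=1782/1921, mR=252/1921; mL+mR=18/17 → advance +1; mR−mL=-90/113 → turn -1·90°
n=3: pose=(1,-3,N); sL=90/121, sR=18/25; mL=4428/3025, mR=-72/3025; mL+mR=36/25 → advance +1; mR−mL=-180/121 → turn -1·90°
n=4: pose=(1,-2,E); sL=9/16, sR=45/106; mL=837/848, mR=-117/848; mL+mR=45/53 → advance +1; mR−mL=-9/8 → turn -1·90°
n=5: pose=(2,-2,S); sL=18/53, sR=90/257; mL=9396/13621, mR=144/13621; mL+mR=180/257 → advance +1; mR−mL=-36/53 → turn -1·90°
n=6: pose=(2,-3,W); sL=45/113, sR=9/17; mL=1782/1921, mR=252/1921; mL+mR=18/17 → advance +1; mR−mL=-90/113 → turn -1·90°
n=7: pose=(1,-3,N); sL=90/121, sR=18/25; mL=4428/3025, mR=-72/3025; mL+mR=36/25 → advance +1; mR−mL=-180/121 → turn -1·90°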